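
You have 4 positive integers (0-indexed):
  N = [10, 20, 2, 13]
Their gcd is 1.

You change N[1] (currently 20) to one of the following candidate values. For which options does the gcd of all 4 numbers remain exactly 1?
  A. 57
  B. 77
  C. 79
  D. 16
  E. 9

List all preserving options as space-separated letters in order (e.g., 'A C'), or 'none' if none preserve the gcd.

Answer: A B C D E

Derivation:
Old gcd = 1; gcd of others (without N[1]) = 1
New gcd for candidate v: gcd(1, v). Preserves old gcd iff gcd(1, v) = 1.
  Option A: v=57, gcd(1,57)=1 -> preserves
  Option B: v=77, gcd(1,77)=1 -> preserves
  Option C: v=79, gcd(1,79)=1 -> preserves
  Option D: v=16, gcd(1,16)=1 -> preserves
  Option E: v=9, gcd(1,9)=1 -> preserves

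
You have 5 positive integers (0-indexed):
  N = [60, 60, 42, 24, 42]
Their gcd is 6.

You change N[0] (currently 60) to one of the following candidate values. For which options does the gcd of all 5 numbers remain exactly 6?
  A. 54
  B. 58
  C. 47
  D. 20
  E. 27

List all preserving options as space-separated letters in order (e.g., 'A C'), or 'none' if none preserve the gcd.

Old gcd = 6; gcd of others (without N[0]) = 6
New gcd for candidate v: gcd(6, v). Preserves old gcd iff gcd(6, v) = 6.
  Option A: v=54, gcd(6,54)=6 -> preserves
  Option B: v=58, gcd(6,58)=2 -> changes
  Option C: v=47, gcd(6,47)=1 -> changes
  Option D: v=20, gcd(6,20)=2 -> changes
  Option E: v=27, gcd(6,27)=3 -> changes

Answer: A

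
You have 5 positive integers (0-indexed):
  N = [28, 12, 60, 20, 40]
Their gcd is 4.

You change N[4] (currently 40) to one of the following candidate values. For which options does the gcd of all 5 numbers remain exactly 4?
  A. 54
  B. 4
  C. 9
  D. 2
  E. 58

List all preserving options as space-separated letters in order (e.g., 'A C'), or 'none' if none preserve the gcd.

Old gcd = 4; gcd of others (without N[4]) = 4
New gcd for candidate v: gcd(4, v). Preserves old gcd iff gcd(4, v) = 4.
  Option A: v=54, gcd(4,54)=2 -> changes
  Option B: v=4, gcd(4,4)=4 -> preserves
  Option C: v=9, gcd(4,9)=1 -> changes
  Option D: v=2, gcd(4,2)=2 -> changes
  Option E: v=58, gcd(4,58)=2 -> changes

Answer: B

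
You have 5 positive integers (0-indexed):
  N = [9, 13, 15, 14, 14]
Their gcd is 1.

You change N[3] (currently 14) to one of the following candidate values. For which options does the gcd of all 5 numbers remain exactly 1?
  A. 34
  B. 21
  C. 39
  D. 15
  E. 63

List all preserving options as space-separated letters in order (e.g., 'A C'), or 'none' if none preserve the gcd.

Answer: A B C D E

Derivation:
Old gcd = 1; gcd of others (without N[3]) = 1
New gcd for candidate v: gcd(1, v). Preserves old gcd iff gcd(1, v) = 1.
  Option A: v=34, gcd(1,34)=1 -> preserves
  Option B: v=21, gcd(1,21)=1 -> preserves
  Option C: v=39, gcd(1,39)=1 -> preserves
  Option D: v=15, gcd(1,15)=1 -> preserves
  Option E: v=63, gcd(1,63)=1 -> preserves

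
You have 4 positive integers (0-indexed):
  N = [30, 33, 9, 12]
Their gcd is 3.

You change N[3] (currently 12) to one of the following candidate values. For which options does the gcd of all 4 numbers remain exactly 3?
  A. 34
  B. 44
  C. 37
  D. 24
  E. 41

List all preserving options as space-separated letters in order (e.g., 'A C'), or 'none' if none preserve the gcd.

Answer: D

Derivation:
Old gcd = 3; gcd of others (without N[3]) = 3
New gcd for candidate v: gcd(3, v). Preserves old gcd iff gcd(3, v) = 3.
  Option A: v=34, gcd(3,34)=1 -> changes
  Option B: v=44, gcd(3,44)=1 -> changes
  Option C: v=37, gcd(3,37)=1 -> changes
  Option D: v=24, gcd(3,24)=3 -> preserves
  Option E: v=41, gcd(3,41)=1 -> changes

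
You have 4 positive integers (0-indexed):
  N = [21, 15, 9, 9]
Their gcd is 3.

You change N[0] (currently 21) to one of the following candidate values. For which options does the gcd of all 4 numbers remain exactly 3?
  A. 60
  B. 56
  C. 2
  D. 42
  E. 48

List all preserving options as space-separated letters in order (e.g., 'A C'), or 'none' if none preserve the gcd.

Old gcd = 3; gcd of others (without N[0]) = 3
New gcd for candidate v: gcd(3, v). Preserves old gcd iff gcd(3, v) = 3.
  Option A: v=60, gcd(3,60)=3 -> preserves
  Option B: v=56, gcd(3,56)=1 -> changes
  Option C: v=2, gcd(3,2)=1 -> changes
  Option D: v=42, gcd(3,42)=3 -> preserves
  Option E: v=48, gcd(3,48)=3 -> preserves

Answer: A D E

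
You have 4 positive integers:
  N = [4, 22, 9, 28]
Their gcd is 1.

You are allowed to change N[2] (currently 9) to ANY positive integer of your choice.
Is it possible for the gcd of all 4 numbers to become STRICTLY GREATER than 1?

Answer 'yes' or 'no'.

Answer: yes

Derivation:
Current gcd = 1
gcd of all OTHER numbers (without N[2]=9): gcd([4, 22, 28]) = 2
The new gcd after any change is gcd(2, new_value).
This can be at most 2.
Since 2 > old gcd 1, the gcd CAN increase (e.g., set N[2] = 2).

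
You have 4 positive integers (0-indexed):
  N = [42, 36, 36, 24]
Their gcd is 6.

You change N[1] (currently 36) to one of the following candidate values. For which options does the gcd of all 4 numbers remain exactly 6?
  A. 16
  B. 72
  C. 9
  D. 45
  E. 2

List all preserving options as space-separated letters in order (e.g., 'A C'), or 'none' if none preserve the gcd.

Answer: B

Derivation:
Old gcd = 6; gcd of others (without N[1]) = 6
New gcd for candidate v: gcd(6, v). Preserves old gcd iff gcd(6, v) = 6.
  Option A: v=16, gcd(6,16)=2 -> changes
  Option B: v=72, gcd(6,72)=6 -> preserves
  Option C: v=9, gcd(6,9)=3 -> changes
  Option D: v=45, gcd(6,45)=3 -> changes
  Option E: v=2, gcd(6,2)=2 -> changes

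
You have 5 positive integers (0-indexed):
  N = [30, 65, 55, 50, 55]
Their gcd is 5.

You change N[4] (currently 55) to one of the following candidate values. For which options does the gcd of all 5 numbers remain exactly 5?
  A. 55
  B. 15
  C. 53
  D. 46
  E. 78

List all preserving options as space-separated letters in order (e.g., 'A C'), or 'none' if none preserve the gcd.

Old gcd = 5; gcd of others (without N[4]) = 5
New gcd for candidate v: gcd(5, v). Preserves old gcd iff gcd(5, v) = 5.
  Option A: v=55, gcd(5,55)=5 -> preserves
  Option B: v=15, gcd(5,15)=5 -> preserves
  Option C: v=53, gcd(5,53)=1 -> changes
  Option D: v=46, gcd(5,46)=1 -> changes
  Option E: v=78, gcd(5,78)=1 -> changes

Answer: A B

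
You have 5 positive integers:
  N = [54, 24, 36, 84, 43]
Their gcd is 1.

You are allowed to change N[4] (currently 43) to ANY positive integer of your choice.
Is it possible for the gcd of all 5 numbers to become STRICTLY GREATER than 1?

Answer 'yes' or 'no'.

Answer: yes

Derivation:
Current gcd = 1
gcd of all OTHER numbers (without N[4]=43): gcd([54, 24, 36, 84]) = 6
The new gcd after any change is gcd(6, new_value).
This can be at most 6.
Since 6 > old gcd 1, the gcd CAN increase (e.g., set N[4] = 6).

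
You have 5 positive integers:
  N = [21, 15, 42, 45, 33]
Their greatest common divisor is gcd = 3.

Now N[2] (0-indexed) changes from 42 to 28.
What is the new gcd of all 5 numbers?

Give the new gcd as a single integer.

Numbers: [21, 15, 42, 45, 33], gcd = 3
Change: index 2, 42 -> 28
gcd of the OTHER numbers (without index 2): gcd([21, 15, 45, 33]) = 3
New gcd = gcd(g_others, new_val) = gcd(3, 28) = 1

Answer: 1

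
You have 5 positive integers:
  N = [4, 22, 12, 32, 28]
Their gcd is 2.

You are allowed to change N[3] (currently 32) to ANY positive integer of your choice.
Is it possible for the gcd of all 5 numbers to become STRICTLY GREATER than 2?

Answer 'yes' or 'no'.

Answer: no

Derivation:
Current gcd = 2
gcd of all OTHER numbers (without N[3]=32): gcd([4, 22, 12, 28]) = 2
The new gcd after any change is gcd(2, new_value).
This can be at most 2.
Since 2 = old gcd 2, the gcd can only stay the same or decrease.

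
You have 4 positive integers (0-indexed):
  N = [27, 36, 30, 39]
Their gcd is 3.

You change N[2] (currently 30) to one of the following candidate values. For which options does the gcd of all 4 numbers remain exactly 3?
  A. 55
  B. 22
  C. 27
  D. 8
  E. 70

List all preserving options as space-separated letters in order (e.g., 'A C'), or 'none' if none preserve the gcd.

Answer: C

Derivation:
Old gcd = 3; gcd of others (without N[2]) = 3
New gcd for candidate v: gcd(3, v). Preserves old gcd iff gcd(3, v) = 3.
  Option A: v=55, gcd(3,55)=1 -> changes
  Option B: v=22, gcd(3,22)=1 -> changes
  Option C: v=27, gcd(3,27)=3 -> preserves
  Option D: v=8, gcd(3,8)=1 -> changes
  Option E: v=70, gcd(3,70)=1 -> changes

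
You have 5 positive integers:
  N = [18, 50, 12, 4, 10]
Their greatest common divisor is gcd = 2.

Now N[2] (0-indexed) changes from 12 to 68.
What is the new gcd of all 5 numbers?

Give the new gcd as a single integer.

Answer: 2

Derivation:
Numbers: [18, 50, 12, 4, 10], gcd = 2
Change: index 2, 12 -> 68
gcd of the OTHER numbers (without index 2): gcd([18, 50, 4, 10]) = 2
New gcd = gcd(g_others, new_val) = gcd(2, 68) = 2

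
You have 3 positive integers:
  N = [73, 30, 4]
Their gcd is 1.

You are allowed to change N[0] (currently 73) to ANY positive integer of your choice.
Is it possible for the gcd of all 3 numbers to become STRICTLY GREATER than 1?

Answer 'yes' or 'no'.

Answer: yes

Derivation:
Current gcd = 1
gcd of all OTHER numbers (without N[0]=73): gcd([30, 4]) = 2
The new gcd after any change is gcd(2, new_value).
This can be at most 2.
Since 2 > old gcd 1, the gcd CAN increase (e.g., set N[0] = 2).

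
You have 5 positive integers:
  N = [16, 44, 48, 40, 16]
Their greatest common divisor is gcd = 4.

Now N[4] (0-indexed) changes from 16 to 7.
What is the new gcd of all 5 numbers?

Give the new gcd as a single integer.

Numbers: [16, 44, 48, 40, 16], gcd = 4
Change: index 4, 16 -> 7
gcd of the OTHER numbers (without index 4): gcd([16, 44, 48, 40]) = 4
New gcd = gcd(g_others, new_val) = gcd(4, 7) = 1

Answer: 1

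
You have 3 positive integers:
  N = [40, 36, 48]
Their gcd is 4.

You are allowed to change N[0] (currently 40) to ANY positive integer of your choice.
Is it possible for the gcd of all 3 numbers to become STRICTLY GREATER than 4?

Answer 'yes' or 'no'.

Answer: yes

Derivation:
Current gcd = 4
gcd of all OTHER numbers (without N[0]=40): gcd([36, 48]) = 12
The new gcd after any change is gcd(12, new_value).
This can be at most 12.
Since 12 > old gcd 4, the gcd CAN increase (e.g., set N[0] = 12).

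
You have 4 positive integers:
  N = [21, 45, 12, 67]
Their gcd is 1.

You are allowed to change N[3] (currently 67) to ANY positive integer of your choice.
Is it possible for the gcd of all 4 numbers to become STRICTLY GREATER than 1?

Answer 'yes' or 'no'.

Answer: yes

Derivation:
Current gcd = 1
gcd of all OTHER numbers (without N[3]=67): gcd([21, 45, 12]) = 3
The new gcd after any change is gcd(3, new_value).
This can be at most 3.
Since 3 > old gcd 1, the gcd CAN increase (e.g., set N[3] = 3).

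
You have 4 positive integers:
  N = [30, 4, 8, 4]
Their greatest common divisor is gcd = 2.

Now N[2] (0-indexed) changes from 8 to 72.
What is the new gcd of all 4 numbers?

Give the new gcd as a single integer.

Answer: 2

Derivation:
Numbers: [30, 4, 8, 4], gcd = 2
Change: index 2, 8 -> 72
gcd of the OTHER numbers (without index 2): gcd([30, 4, 4]) = 2
New gcd = gcd(g_others, new_val) = gcd(2, 72) = 2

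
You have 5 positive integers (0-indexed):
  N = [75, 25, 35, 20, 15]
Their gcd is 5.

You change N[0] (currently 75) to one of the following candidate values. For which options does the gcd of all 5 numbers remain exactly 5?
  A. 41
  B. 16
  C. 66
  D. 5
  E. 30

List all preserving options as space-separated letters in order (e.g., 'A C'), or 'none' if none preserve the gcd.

Answer: D E

Derivation:
Old gcd = 5; gcd of others (without N[0]) = 5
New gcd for candidate v: gcd(5, v). Preserves old gcd iff gcd(5, v) = 5.
  Option A: v=41, gcd(5,41)=1 -> changes
  Option B: v=16, gcd(5,16)=1 -> changes
  Option C: v=66, gcd(5,66)=1 -> changes
  Option D: v=5, gcd(5,5)=5 -> preserves
  Option E: v=30, gcd(5,30)=5 -> preserves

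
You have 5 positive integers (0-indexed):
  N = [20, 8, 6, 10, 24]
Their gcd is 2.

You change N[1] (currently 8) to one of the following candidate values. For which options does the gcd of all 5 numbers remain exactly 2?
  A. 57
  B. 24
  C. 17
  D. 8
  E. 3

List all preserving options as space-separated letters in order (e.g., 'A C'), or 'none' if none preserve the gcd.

Old gcd = 2; gcd of others (without N[1]) = 2
New gcd for candidate v: gcd(2, v). Preserves old gcd iff gcd(2, v) = 2.
  Option A: v=57, gcd(2,57)=1 -> changes
  Option B: v=24, gcd(2,24)=2 -> preserves
  Option C: v=17, gcd(2,17)=1 -> changes
  Option D: v=8, gcd(2,8)=2 -> preserves
  Option E: v=3, gcd(2,3)=1 -> changes

Answer: B D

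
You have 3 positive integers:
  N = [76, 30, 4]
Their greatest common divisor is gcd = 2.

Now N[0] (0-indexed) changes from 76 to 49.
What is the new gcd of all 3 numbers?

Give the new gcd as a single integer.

Numbers: [76, 30, 4], gcd = 2
Change: index 0, 76 -> 49
gcd of the OTHER numbers (without index 0): gcd([30, 4]) = 2
New gcd = gcd(g_others, new_val) = gcd(2, 49) = 1

Answer: 1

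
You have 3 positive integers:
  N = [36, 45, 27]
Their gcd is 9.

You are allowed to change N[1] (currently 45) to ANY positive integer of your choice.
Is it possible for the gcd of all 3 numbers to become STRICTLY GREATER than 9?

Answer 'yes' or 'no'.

Answer: no

Derivation:
Current gcd = 9
gcd of all OTHER numbers (without N[1]=45): gcd([36, 27]) = 9
The new gcd after any change is gcd(9, new_value).
This can be at most 9.
Since 9 = old gcd 9, the gcd can only stay the same or decrease.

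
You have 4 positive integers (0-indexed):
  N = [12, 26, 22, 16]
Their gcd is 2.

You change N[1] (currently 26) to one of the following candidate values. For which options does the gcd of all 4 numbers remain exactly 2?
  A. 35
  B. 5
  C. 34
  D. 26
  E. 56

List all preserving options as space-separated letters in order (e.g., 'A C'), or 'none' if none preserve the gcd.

Old gcd = 2; gcd of others (without N[1]) = 2
New gcd for candidate v: gcd(2, v). Preserves old gcd iff gcd(2, v) = 2.
  Option A: v=35, gcd(2,35)=1 -> changes
  Option B: v=5, gcd(2,5)=1 -> changes
  Option C: v=34, gcd(2,34)=2 -> preserves
  Option D: v=26, gcd(2,26)=2 -> preserves
  Option E: v=56, gcd(2,56)=2 -> preserves

Answer: C D E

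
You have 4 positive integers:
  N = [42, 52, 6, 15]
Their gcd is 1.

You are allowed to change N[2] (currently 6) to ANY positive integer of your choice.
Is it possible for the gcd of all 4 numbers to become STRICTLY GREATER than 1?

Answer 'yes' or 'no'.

Current gcd = 1
gcd of all OTHER numbers (without N[2]=6): gcd([42, 52, 15]) = 1
The new gcd after any change is gcd(1, new_value).
This can be at most 1.
Since 1 = old gcd 1, the gcd can only stay the same or decrease.

Answer: no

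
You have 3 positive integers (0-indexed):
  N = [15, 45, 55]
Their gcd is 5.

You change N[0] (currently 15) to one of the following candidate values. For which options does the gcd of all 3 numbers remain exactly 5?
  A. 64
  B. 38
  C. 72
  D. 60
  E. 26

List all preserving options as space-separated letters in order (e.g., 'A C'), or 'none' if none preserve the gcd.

Answer: D

Derivation:
Old gcd = 5; gcd of others (without N[0]) = 5
New gcd for candidate v: gcd(5, v). Preserves old gcd iff gcd(5, v) = 5.
  Option A: v=64, gcd(5,64)=1 -> changes
  Option B: v=38, gcd(5,38)=1 -> changes
  Option C: v=72, gcd(5,72)=1 -> changes
  Option D: v=60, gcd(5,60)=5 -> preserves
  Option E: v=26, gcd(5,26)=1 -> changes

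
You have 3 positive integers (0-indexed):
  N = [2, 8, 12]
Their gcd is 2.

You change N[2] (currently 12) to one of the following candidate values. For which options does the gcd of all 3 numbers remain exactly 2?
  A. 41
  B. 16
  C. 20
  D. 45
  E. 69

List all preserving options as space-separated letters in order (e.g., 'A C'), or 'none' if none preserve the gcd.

Answer: B C

Derivation:
Old gcd = 2; gcd of others (without N[2]) = 2
New gcd for candidate v: gcd(2, v). Preserves old gcd iff gcd(2, v) = 2.
  Option A: v=41, gcd(2,41)=1 -> changes
  Option B: v=16, gcd(2,16)=2 -> preserves
  Option C: v=20, gcd(2,20)=2 -> preserves
  Option D: v=45, gcd(2,45)=1 -> changes
  Option E: v=69, gcd(2,69)=1 -> changes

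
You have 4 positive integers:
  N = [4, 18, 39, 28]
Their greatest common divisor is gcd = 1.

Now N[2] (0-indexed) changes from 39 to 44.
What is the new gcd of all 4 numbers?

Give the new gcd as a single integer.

Answer: 2

Derivation:
Numbers: [4, 18, 39, 28], gcd = 1
Change: index 2, 39 -> 44
gcd of the OTHER numbers (without index 2): gcd([4, 18, 28]) = 2
New gcd = gcd(g_others, new_val) = gcd(2, 44) = 2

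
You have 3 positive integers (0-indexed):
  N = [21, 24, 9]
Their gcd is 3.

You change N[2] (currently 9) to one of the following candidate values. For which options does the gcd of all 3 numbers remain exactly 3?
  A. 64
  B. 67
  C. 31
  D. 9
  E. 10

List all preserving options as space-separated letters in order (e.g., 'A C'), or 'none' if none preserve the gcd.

Answer: D

Derivation:
Old gcd = 3; gcd of others (without N[2]) = 3
New gcd for candidate v: gcd(3, v). Preserves old gcd iff gcd(3, v) = 3.
  Option A: v=64, gcd(3,64)=1 -> changes
  Option B: v=67, gcd(3,67)=1 -> changes
  Option C: v=31, gcd(3,31)=1 -> changes
  Option D: v=9, gcd(3,9)=3 -> preserves
  Option E: v=10, gcd(3,10)=1 -> changes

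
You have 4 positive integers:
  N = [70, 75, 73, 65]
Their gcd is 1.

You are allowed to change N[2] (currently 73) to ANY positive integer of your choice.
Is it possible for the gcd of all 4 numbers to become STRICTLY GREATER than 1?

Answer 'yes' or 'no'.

Current gcd = 1
gcd of all OTHER numbers (without N[2]=73): gcd([70, 75, 65]) = 5
The new gcd after any change is gcd(5, new_value).
This can be at most 5.
Since 5 > old gcd 1, the gcd CAN increase (e.g., set N[2] = 5).

Answer: yes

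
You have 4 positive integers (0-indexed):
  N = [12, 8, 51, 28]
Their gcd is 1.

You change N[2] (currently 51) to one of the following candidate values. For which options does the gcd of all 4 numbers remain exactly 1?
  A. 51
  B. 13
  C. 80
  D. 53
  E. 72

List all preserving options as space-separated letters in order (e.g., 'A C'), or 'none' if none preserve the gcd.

Answer: A B D

Derivation:
Old gcd = 1; gcd of others (without N[2]) = 4
New gcd for candidate v: gcd(4, v). Preserves old gcd iff gcd(4, v) = 1.
  Option A: v=51, gcd(4,51)=1 -> preserves
  Option B: v=13, gcd(4,13)=1 -> preserves
  Option C: v=80, gcd(4,80)=4 -> changes
  Option D: v=53, gcd(4,53)=1 -> preserves
  Option E: v=72, gcd(4,72)=4 -> changes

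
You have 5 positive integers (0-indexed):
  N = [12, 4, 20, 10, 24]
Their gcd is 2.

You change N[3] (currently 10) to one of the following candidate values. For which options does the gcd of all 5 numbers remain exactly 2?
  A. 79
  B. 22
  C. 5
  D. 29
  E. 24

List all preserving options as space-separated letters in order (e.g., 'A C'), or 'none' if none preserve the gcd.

Old gcd = 2; gcd of others (without N[3]) = 4
New gcd for candidate v: gcd(4, v). Preserves old gcd iff gcd(4, v) = 2.
  Option A: v=79, gcd(4,79)=1 -> changes
  Option B: v=22, gcd(4,22)=2 -> preserves
  Option C: v=5, gcd(4,5)=1 -> changes
  Option D: v=29, gcd(4,29)=1 -> changes
  Option E: v=24, gcd(4,24)=4 -> changes

Answer: B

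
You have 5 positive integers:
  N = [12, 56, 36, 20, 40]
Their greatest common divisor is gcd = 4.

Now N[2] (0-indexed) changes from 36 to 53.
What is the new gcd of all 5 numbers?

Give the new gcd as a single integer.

Answer: 1

Derivation:
Numbers: [12, 56, 36, 20, 40], gcd = 4
Change: index 2, 36 -> 53
gcd of the OTHER numbers (without index 2): gcd([12, 56, 20, 40]) = 4
New gcd = gcd(g_others, new_val) = gcd(4, 53) = 1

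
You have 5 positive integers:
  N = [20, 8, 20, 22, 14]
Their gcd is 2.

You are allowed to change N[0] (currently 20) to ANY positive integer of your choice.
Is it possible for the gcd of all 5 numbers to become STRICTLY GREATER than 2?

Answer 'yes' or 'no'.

Current gcd = 2
gcd of all OTHER numbers (without N[0]=20): gcd([8, 20, 22, 14]) = 2
The new gcd after any change is gcd(2, new_value).
This can be at most 2.
Since 2 = old gcd 2, the gcd can only stay the same or decrease.

Answer: no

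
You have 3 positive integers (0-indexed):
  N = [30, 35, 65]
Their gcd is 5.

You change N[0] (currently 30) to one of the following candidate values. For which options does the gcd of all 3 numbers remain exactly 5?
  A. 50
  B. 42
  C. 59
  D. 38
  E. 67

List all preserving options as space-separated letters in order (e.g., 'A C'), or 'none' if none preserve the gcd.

Old gcd = 5; gcd of others (without N[0]) = 5
New gcd for candidate v: gcd(5, v). Preserves old gcd iff gcd(5, v) = 5.
  Option A: v=50, gcd(5,50)=5 -> preserves
  Option B: v=42, gcd(5,42)=1 -> changes
  Option C: v=59, gcd(5,59)=1 -> changes
  Option D: v=38, gcd(5,38)=1 -> changes
  Option E: v=67, gcd(5,67)=1 -> changes

Answer: A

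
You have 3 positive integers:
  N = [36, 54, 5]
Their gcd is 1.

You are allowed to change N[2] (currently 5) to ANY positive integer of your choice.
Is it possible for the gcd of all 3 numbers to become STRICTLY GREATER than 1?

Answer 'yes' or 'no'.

Answer: yes

Derivation:
Current gcd = 1
gcd of all OTHER numbers (without N[2]=5): gcd([36, 54]) = 18
The new gcd after any change is gcd(18, new_value).
This can be at most 18.
Since 18 > old gcd 1, the gcd CAN increase (e.g., set N[2] = 18).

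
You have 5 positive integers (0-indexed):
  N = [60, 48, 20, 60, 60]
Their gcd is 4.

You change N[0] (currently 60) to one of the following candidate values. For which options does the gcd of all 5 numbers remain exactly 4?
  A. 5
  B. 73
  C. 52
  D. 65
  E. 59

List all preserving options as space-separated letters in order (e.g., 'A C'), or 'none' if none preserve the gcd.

Answer: C

Derivation:
Old gcd = 4; gcd of others (without N[0]) = 4
New gcd for candidate v: gcd(4, v). Preserves old gcd iff gcd(4, v) = 4.
  Option A: v=5, gcd(4,5)=1 -> changes
  Option B: v=73, gcd(4,73)=1 -> changes
  Option C: v=52, gcd(4,52)=4 -> preserves
  Option D: v=65, gcd(4,65)=1 -> changes
  Option E: v=59, gcd(4,59)=1 -> changes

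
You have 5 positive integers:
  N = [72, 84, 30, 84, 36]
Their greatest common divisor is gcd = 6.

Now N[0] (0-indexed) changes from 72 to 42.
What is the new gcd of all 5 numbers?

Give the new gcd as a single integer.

Answer: 6

Derivation:
Numbers: [72, 84, 30, 84, 36], gcd = 6
Change: index 0, 72 -> 42
gcd of the OTHER numbers (without index 0): gcd([84, 30, 84, 36]) = 6
New gcd = gcd(g_others, new_val) = gcd(6, 42) = 6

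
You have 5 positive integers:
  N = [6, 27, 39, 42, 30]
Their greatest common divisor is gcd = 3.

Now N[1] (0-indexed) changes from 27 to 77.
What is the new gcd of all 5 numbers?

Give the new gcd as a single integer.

Answer: 1

Derivation:
Numbers: [6, 27, 39, 42, 30], gcd = 3
Change: index 1, 27 -> 77
gcd of the OTHER numbers (without index 1): gcd([6, 39, 42, 30]) = 3
New gcd = gcd(g_others, new_val) = gcd(3, 77) = 1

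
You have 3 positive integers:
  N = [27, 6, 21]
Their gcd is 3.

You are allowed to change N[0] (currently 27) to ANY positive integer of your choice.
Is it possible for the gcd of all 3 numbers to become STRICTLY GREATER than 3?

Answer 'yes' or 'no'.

Answer: no

Derivation:
Current gcd = 3
gcd of all OTHER numbers (without N[0]=27): gcd([6, 21]) = 3
The new gcd after any change is gcd(3, new_value).
This can be at most 3.
Since 3 = old gcd 3, the gcd can only stay the same or decrease.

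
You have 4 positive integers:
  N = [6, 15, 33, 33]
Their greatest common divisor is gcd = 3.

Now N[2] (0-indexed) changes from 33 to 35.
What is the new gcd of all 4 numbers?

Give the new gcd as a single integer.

Numbers: [6, 15, 33, 33], gcd = 3
Change: index 2, 33 -> 35
gcd of the OTHER numbers (without index 2): gcd([6, 15, 33]) = 3
New gcd = gcd(g_others, new_val) = gcd(3, 35) = 1

Answer: 1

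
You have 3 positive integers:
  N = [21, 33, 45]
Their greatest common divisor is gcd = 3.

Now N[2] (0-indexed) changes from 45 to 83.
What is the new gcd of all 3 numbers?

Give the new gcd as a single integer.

Numbers: [21, 33, 45], gcd = 3
Change: index 2, 45 -> 83
gcd of the OTHER numbers (without index 2): gcd([21, 33]) = 3
New gcd = gcd(g_others, new_val) = gcd(3, 83) = 1

Answer: 1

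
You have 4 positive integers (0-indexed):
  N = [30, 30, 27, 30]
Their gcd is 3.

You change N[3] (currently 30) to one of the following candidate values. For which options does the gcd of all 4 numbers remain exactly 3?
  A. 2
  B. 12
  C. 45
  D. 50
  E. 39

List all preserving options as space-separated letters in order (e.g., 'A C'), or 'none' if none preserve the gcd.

Answer: B C E

Derivation:
Old gcd = 3; gcd of others (without N[3]) = 3
New gcd for candidate v: gcd(3, v). Preserves old gcd iff gcd(3, v) = 3.
  Option A: v=2, gcd(3,2)=1 -> changes
  Option B: v=12, gcd(3,12)=3 -> preserves
  Option C: v=45, gcd(3,45)=3 -> preserves
  Option D: v=50, gcd(3,50)=1 -> changes
  Option E: v=39, gcd(3,39)=3 -> preserves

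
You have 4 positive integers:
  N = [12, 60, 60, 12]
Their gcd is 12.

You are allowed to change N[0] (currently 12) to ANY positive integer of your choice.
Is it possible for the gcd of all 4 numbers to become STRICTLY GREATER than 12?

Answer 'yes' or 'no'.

Answer: no

Derivation:
Current gcd = 12
gcd of all OTHER numbers (without N[0]=12): gcd([60, 60, 12]) = 12
The new gcd after any change is gcd(12, new_value).
This can be at most 12.
Since 12 = old gcd 12, the gcd can only stay the same or decrease.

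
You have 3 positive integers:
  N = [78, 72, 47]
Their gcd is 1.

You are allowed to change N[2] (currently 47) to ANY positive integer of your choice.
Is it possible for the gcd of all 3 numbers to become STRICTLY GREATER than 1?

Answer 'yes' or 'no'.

Current gcd = 1
gcd of all OTHER numbers (without N[2]=47): gcd([78, 72]) = 6
The new gcd after any change is gcd(6, new_value).
This can be at most 6.
Since 6 > old gcd 1, the gcd CAN increase (e.g., set N[2] = 6).

Answer: yes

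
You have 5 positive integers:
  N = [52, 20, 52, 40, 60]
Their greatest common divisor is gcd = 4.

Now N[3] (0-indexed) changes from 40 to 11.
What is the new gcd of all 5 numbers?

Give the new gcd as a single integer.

Numbers: [52, 20, 52, 40, 60], gcd = 4
Change: index 3, 40 -> 11
gcd of the OTHER numbers (without index 3): gcd([52, 20, 52, 60]) = 4
New gcd = gcd(g_others, new_val) = gcd(4, 11) = 1

Answer: 1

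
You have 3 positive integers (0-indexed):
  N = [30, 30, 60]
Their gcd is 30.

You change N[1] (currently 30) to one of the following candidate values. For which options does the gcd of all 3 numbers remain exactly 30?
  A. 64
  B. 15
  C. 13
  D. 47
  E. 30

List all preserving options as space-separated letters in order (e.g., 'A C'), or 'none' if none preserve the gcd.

Answer: E

Derivation:
Old gcd = 30; gcd of others (without N[1]) = 30
New gcd for candidate v: gcd(30, v). Preserves old gcd iff gcd(30, v) = 30.
  Option A: v=64, gcd(30,64)=2 -> changes
  Option B: v=15, gcd(30,15)=15 -> changes
  Option C: v=13, gcd(30,13)=1 -> changes
  Option D: v=47, gcd(30,47)=1 -> changes
  Option E: v=30, gcd(30,30)=30 -> preserves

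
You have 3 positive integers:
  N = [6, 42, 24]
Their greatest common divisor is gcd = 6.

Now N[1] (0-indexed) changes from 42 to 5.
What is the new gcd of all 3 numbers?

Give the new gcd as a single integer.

Answer: 1

Derivation:
Numbers: [6, 42, 24], gcd = 6
Change: index 1, 42 -> 5
gcd of the OTHER numbers (without index 1): gcd([6, 24]) = 6
New gcd = gcd(g_others, new_val) = gcd(6, 5) = 1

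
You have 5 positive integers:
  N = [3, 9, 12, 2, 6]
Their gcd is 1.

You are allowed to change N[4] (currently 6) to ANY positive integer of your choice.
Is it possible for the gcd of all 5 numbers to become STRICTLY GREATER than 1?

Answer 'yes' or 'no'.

Answer: no

Derivation:
Current gcd = 1
gcd of all OTHER numbers (without N[4]=6): gcd([3, 9, 12, 2]) = 1
The new gcd after any change is gcd(1, new_value).
This can be at most 1.
Since 1 = old gcd 1, the gcd can only stay the same or decrease.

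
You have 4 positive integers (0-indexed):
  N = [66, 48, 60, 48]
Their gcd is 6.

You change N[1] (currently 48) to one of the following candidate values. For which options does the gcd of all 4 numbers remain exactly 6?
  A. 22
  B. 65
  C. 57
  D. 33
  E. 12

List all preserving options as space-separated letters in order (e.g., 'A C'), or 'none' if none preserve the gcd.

Old gcd = 6; gcd of others (without N[1]) = 6
New gcd for candidate v: gcd(6, v). Preserves old gcd iff gcd(6, v) = 6.
  Option A: v=22, gcd(6,22)=2 -> changes
  Option B: v=65, gcd(6,65)=1 -> changes
  Option C: v=57, gcd(6,57)=3 -> changes
  Option D: v=33, gcd(6,33)=3 -> changes
  Option E: v=12, gcd(6,12)=6 -> preserves

Answer: E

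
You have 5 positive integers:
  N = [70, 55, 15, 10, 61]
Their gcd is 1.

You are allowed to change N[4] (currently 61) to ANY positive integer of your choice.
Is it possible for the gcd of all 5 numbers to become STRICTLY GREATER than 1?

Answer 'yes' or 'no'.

Current gcd = 1
gcd of all OTHER numbers (without N[4]=61): gcd([70, 55, 15, 10]) = 5
The new gcd after any change is gcd(5, new_value).
This can be at most 5.
Since 5 > old gcd 1, the gcd CAN increase (e.g., set N[4] = 5).

Answer: yes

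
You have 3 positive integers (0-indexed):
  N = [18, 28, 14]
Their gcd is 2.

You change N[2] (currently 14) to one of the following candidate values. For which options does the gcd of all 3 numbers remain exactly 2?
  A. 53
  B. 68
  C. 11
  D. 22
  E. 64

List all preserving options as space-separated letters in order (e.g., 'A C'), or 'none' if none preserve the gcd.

Answer: B D E

Derivation:
Old gcd = 2; gcd of others (without N[2]) = 2
New gcd for candidate v: gcd(2, v). Preserves old gcd iff gcd(2, v) = 2.
  Option A: v=53, gcd(2,53)=1 -> changes
  Option B: v=68, gcd(2,68)=2 -> preserves
  Option C: v=11, gcd(2,11)=1 -> changes
  Option D: v=22, gcd(2,22)=2 -> preserves
  Option E: v=64, gcd(2,64)=2 -> preserves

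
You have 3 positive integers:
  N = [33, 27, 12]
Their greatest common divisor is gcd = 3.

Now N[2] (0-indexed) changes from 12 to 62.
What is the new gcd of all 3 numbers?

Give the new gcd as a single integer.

Numbers: [33, 27, 12], gcd = 3
Change: index 2, 12 -> 62
gcd of the OTHER numbers (without index 2): gcd([33, 27]) = 3
New gcd = gcd(g_others, new_val) = gcd(3, 62) = 1

Answer: 1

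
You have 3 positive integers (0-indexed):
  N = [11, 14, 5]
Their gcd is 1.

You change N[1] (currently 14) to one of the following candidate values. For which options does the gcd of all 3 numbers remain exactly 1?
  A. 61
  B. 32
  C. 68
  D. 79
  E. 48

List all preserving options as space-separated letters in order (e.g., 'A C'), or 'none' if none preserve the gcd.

Old gcd = 1; gcd of others (without N[1]) = 1
New gcd for candidate v: gcd(1, v). Preserves old gcd iff gcd(1, v) = 1.
  Option A: v=61, gcd(1,61)=1 -> preserves
  Option B: v=32, gcd(1,32)=1 -> preserves
  Option C: v=68, gcd(1,68)=1 -> preserves
  Option D: v=79, gcd(1,79)=1 -> preserves
  Option E: v=48, gcd(1,48)=1 -> preserves

Answer: A B C D E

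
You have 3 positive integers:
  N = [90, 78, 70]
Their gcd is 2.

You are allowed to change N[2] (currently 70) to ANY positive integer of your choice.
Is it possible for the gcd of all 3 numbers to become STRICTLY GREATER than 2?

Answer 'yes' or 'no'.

Answer: yes

Derivation:
Current gcd = 2
gcd of all OTHER numbers (without N[2]=70): gcd([90, 78]) = 6
The new gcd after any change is gcd(6, new_value).
This can be at most 6.
Since 6 > old gcd 2, the gcd CAN increase (e.g., set N[2] = 6).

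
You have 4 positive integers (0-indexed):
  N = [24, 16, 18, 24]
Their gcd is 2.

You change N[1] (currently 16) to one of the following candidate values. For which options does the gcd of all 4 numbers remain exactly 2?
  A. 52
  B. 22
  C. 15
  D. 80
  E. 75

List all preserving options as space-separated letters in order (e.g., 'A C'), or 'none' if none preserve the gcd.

Answer: A B D

Derivation:
Old gcd = 2; gcd of others (without N[1]) = 6
New gcd for candidate v: gcd(6, v). Preserves old gcd iff gcd(6, v) = 2.
  Option A: v=52, gcd(6,52)=2 -> preserves
  Option B: v=22, gcd(6,22)=2 -> preserves
  Option C: v=15, gcd(6,15)=3 -> changes
  Option D: v=80, gcd(6,80)=2 -> preserves
  Option E: v=75, gcd(6,75)=3 -> changes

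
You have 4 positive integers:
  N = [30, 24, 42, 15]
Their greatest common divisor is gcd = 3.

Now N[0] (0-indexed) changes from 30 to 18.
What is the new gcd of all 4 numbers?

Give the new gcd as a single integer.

Numbers: [30, 24, 42, 15], gcd = 3
Change: index 0, 30 -> 18
gcd of the OTHER numbers (without index 0): gcd([24, 42, 15]) = 3
New gcd = gcd(g_others, new_val) = gcd(3, 18) = 3

Answer: 3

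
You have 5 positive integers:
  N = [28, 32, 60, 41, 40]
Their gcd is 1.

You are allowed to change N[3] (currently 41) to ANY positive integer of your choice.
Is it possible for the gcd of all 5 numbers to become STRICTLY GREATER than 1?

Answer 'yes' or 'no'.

Current gcd = 1
gcd of all OTHER numbers (without N[3]=41): gcd([28, 32, 60, 40]) = 4
The new gcd after any change is gcd(4, new_value).
This can be at most 4.
Since 4 > old gcd 1, the gcd CAN increase (e.g., set N[3] = 4).

Answer: yes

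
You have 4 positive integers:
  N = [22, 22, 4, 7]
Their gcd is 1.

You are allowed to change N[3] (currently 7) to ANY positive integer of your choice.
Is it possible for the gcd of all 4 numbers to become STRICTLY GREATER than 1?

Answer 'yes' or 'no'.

Answer: yes

Derivation:
Current gcd = 1
gcd of all OTHER numbers (without N[3]=7): gcd([22, 22, 4]) = 2
The new gcd after any change is gcd(2, new_value).
This can be at most 2.
Since 2 > old gcd 1, the gcd CAN increase (e.g., set N[3] = 2).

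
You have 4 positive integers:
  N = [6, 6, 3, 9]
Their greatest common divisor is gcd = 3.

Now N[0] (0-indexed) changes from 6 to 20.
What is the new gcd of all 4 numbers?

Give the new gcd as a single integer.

Numbers: [6, 6, 3, 9], gcd = 3
Change: index 0, 6 -> 20
gcd of the OTHER numbers (without index 0): gcd([6, 3, 9]) = 3
New gcd = gcd(g_others, new_val) = gcd(3, 20) = 1

Answer: 1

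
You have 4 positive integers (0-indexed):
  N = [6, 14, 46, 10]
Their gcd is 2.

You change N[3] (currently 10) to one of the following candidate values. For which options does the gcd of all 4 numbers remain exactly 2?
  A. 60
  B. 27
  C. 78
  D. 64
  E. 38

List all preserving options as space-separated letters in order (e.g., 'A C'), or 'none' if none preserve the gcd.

Answer: A C D E

Derivation:
Old gcd = 2; gcd of others (without N[3]) = 2
New gcd for candidate v: gcd(2, v). Preserves old gcd iff gcd(2, v) = 2.
  Option A: v=60, gcd(2,60)=2 -> preserves
  Option B: v=27, gcd(2,27)=1 -> changes
  Option C: v=78, gcd(2,78)=2 -> preserves
  Option D: v=64, gcd(2,64)=2 -> preserves
  Option E: v=38, gcd(2,38)=2 -> preserves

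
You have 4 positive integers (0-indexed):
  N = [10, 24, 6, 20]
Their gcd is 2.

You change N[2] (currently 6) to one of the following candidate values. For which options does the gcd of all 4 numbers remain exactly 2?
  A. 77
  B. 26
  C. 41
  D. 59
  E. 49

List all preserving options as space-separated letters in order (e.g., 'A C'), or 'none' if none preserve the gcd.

Answer: B

Derivation:
Old gcd = 2; gcd of others (without N[2]) = 2
New gcd for candidate v: gcd(2, v). Preserves old gcd iff gcd(2, v) = 2.
  Option A: v=77, gcd(2,77)=1 -> changes
  Option B: v=26, gcd(2,26)=2 -> preserves
  Option C: v=41, gcd(2,41)=1 -> changes
  Option D: v=59, gcd(2,59)=1 -> changes
  Option E: v=49, gcd(2,49)=1 -> changes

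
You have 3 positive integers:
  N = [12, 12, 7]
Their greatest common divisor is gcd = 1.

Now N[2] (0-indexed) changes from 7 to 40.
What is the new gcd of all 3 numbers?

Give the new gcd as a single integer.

Answer: 4

Derivation:
Numbers: [12, 12, 7], gcd = 1
Change: index 2, 7 -> 40
gcd of the OTHER numbers (without index 2): gcd([12, 12]) = 12
New gcd = gcd(g_others, new_val) = gcd(12, 40) = 4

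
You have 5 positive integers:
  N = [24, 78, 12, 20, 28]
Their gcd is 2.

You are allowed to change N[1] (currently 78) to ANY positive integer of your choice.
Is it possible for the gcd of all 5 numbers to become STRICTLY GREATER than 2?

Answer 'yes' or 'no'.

Answer: yes

Derivation:
Current gcd = 2
gcd of all OTHER numbers (without N[1]=78): gcd([24, 12, 20, 28]) = 4
The new gcd after any change is gcd(4, new_value).
This can be at most 4.
Since 4 > old gcd 2, the gcd CAN increase (e.g., set N[1] = 4).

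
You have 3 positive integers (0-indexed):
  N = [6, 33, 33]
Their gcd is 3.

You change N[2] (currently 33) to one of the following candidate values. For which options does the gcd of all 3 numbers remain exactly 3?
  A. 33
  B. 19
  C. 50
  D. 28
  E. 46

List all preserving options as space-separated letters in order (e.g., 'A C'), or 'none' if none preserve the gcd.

Answer: A

Derivation:
Old gcd = 3; gcd of others (without N[2]) = 3
New gcd for candidate v: gcd(3, v). Preserves old gcd iff gcd(3, v) = 3.
  Option A: v=33, gcd(3,33)=3 -> preserves
  Option B: v=19, gcd(3,19)=1 -> changes
  Option C: v=50, gcd(3,50)=1 -> changes
  Option D: v=28, gcd(3,28)=1 -> changes
  Option E: v=46, gcd(3,46)=1 -> changes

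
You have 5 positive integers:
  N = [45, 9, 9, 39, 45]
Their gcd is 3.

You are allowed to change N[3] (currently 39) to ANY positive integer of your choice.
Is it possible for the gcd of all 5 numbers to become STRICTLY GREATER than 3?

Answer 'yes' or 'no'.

Answer: yes

Derivation:
Current gcd = 3
gcd of all OTHER numbers (without N[3]=39): gcd([45, 9, 9, 45]) = 9
The new gcd after any change is gcd(9, new_value).
This can be at most 9.
Since 9 > old gcd 3, the gcd CAN increase (e.g., set N[3] = 9).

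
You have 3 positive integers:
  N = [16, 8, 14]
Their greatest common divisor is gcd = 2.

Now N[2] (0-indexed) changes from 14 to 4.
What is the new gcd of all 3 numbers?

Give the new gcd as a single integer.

Numbers: [16, 8, 14], gcd = 2
Change: index 2, 14 -> 4
gcd of the OTHER numbers (without index 2): gcd([16, 8]) = 8
New gcd = gcd(g_others, new_val) = gcd(8, 4) = 4

Answer: 4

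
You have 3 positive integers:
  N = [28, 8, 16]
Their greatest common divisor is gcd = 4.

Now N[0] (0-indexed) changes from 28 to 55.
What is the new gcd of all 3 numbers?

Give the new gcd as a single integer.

Answer: 1

Derivation:
Numbers: [28, 8, 16], gcd = 4
Change: index 0, 28 -> 55
gcd of the OTHER numbers (without index 0): gcd([8, 16]) = 8
New gcd = gcd(g_others, new_val) = gcd(8, 55) = 1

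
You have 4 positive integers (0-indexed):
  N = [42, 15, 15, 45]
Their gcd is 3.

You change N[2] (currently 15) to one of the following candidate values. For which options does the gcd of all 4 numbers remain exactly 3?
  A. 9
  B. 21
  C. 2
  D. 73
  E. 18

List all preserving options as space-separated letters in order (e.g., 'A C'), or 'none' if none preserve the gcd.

Old gcd = 3; gcd of others (without N[2]) = 3
New gcd for candidate v: gcd(3, v). Preserves old gcd iff gcd(3, v) = 3.
  Option A: v=9, gcd(3,9)=3 -> preserves
  Option B: v=21, gcd(3,21)=3 -> preserves
  Option C: v=2, gcd(3,2)=1 -> changes
  Option D: v=73, gcd(3,73)=1 -> changes
  Option E: v=18, gcd(3,18)=3 -> preserves

Answer: A B E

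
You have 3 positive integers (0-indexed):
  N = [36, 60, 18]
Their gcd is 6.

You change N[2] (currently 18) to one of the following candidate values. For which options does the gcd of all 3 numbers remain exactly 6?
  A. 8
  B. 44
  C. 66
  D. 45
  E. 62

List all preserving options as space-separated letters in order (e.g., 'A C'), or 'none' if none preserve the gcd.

Answer: C

Derivation:
Old gcd = 6; gcd of others (without N[2]) = 12
New gcd for candidate v: gcd(12, v). Preserves old gcd iff gcd(12, v) = 6.
  Option A: v=8, gcd(12,8)=4 -> changes
  Option B: v=44, gcd(12,44)=4 -> changes
  Option C: v=66, gcd(12,66)=6 -> preserves
  Option D: v=45, gcd(12,45)=3 -> changes
  Option E: v=62, gcd(12,62)=2 -> changes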